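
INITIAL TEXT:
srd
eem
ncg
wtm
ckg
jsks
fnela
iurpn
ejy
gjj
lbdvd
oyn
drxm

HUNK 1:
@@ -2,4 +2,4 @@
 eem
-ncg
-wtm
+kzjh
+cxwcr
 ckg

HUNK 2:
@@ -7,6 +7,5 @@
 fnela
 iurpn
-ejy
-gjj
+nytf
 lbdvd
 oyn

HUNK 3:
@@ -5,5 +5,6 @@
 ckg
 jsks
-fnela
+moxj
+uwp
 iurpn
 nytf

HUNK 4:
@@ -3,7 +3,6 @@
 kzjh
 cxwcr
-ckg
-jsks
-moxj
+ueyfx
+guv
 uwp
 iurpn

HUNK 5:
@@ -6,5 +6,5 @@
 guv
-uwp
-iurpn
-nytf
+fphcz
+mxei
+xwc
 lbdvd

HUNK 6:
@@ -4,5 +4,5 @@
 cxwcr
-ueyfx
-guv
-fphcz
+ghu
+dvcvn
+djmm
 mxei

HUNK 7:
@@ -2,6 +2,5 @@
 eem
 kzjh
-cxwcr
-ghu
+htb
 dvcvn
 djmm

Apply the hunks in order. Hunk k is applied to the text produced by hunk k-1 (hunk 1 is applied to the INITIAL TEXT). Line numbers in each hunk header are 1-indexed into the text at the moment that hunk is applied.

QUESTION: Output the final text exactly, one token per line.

Hunk 1: at line 2 remove [ncg,wtm] add [kzjh,cxwcr] -> 13 lines: srd eem kzjh cxwcr ckg jsks fnela iurpn ejy gjj lbdvd oyn drxm
Hunk 2: at line 7 remove [ejy,gjj] add [nytf] -> 12 lines: srd eem kzjh cxwcr ckg jsks fnela iurpn nytf lbdvd oyn drxm
Hunk 3: at line 5 remove [fnela] add [moxj,uwp] -> 13 lines: srd eem kzjh cxwcr ckg jsks moxj uwp iurpn nytf lbdvd oyn drxm
Hunk 4: at line 3 remove [ckg,jsks,moxj] add [ueyfx,guv] -> 12 lines: srd eem kzjh cxwcr ueyfx guv uwp iurpn nytf lbdvd oyn drxm
Hunk 5: at line 6 remove [uwp,iurpn,nytf] add [fphcz,mxei,xwc] -> 12 lines: srd eem kzjh cxwcr ueyfx guv fphcz mxei xwc lbdvd oyn drxm
Hunk 6: at line 4 remove [ueyfx,guv,fphcz] add [ghu,dvcvn,djmm] -> 12 lines: srd eem kzjh cxwcr ghu dvcvn djmm mxei xwc lbdvd oyn drxm
Hunk 7: at line 2 remove [cxwcr,ghu] add [htb] -> 11 lines: srd eem kzjh htb dvcvn djmm mxei xwc lbdvd oyn drxm

Answer: srd
eem
kzjh
htb
dvcvn
djmm
mxei
xwc
lbdvd
oyn
drxm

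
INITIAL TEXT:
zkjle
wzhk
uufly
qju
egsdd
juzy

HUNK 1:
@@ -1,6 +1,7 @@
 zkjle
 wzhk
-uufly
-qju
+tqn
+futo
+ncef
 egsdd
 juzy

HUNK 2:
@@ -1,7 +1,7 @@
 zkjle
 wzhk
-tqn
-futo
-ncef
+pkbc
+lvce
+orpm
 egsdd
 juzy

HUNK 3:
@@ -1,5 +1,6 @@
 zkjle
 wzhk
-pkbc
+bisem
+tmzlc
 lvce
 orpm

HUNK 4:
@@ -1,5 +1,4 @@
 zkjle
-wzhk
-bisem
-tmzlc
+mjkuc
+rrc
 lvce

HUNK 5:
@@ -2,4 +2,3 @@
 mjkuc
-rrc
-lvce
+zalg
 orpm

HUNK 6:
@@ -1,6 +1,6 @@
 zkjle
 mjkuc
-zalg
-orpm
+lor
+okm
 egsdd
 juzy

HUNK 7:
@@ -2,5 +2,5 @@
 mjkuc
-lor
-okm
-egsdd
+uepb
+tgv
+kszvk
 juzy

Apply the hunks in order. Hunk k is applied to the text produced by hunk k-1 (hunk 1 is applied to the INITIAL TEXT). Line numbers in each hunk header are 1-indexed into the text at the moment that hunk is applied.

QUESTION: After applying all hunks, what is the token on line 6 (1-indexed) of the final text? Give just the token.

Answer: juzy

Derivation:
Hunk 1: at line 1 remove [uufly,qju] add [tqn,futo,ncef] -> 7 lines: zkjle wzhk tqn futo ncef egsdd juzy
Hunk 2: at line 1 remove [tqn,futo,ncef] add [pkbc,lvce,orpm] -> 7 lines: zkjle wzhk pkbc lvce orpm egsdd juzy
Hunk 3: at line 1 remove [pkbc] add [bisem,tmzlc] -> 8 lines: zkjle wzhk bisem tmzlc lvce orpm egsdd juzy
Hunk 4: at line 1 remove [wzhk,bisem,tmzlc] add [mjkuc,rrc] -> 7 lines: zkjle mjkuc rrc lvce orpm egsdd juzy
Hunk 5: at line 2 remove [rrc,lvce] add [zalg] -> 6 lines: zkjle mjkuc zalg orpm egsdd juzy
Hunk 6: at line 1 remove [zalg,orpm] add [lor,okm] -> 6 lines: zkjle mjkuc lor okm egsdd juzy
Hunk 7: at line 2 remove [lor,okm,egsdd] add [uepb,tgv,kszvk] -> 6 lines: zkjle mjkuc uepb tgv kszvk juzy
Final line 6: juzy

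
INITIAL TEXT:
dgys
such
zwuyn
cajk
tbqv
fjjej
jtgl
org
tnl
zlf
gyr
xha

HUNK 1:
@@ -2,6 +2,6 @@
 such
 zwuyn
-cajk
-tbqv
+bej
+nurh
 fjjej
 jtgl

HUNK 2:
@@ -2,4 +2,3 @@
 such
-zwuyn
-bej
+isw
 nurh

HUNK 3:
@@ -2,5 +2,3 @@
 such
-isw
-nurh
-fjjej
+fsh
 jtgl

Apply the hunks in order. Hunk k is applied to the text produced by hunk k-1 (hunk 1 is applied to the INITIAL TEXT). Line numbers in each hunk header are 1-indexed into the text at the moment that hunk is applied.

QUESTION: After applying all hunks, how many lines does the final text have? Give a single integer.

Hunk 1: at line 2 remove [cajk,tbqv] add [bej,nurh] -> 12 lines: dgys such zwuyn bej nurh fjjej jtgl org tnl zlf gyr xha
Hunk 2: at line 2 remove [zwuyn,bej] add [isw] -> 11 lines: dgys such isw nurh fjjej jtgl org tnl zlf gyr xha
Hunk 3: at line 2 remove [isw,nurh,fjjej] add [fsh] -> 9 lines: dgys such fsh jtgl org tnl zlf gyr xha
Final line count: 9

Answer: 9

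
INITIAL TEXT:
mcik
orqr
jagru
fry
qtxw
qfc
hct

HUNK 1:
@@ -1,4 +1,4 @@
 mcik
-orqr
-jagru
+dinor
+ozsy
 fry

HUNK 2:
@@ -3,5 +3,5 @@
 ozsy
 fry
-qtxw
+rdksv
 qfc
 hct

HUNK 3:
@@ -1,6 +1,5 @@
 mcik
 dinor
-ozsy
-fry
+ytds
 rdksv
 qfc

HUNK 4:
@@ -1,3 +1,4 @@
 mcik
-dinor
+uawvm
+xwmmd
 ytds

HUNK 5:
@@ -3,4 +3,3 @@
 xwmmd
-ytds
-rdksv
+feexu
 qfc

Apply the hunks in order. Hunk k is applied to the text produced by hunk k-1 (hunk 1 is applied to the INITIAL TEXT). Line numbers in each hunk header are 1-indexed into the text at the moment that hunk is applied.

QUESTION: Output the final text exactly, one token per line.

Hunk 1: at line 1 remove [orqr,jagru] add [dinor,ozsy] -> 7 lines: mcik dinor ozsy fry qtxw qfc hct
Hunk 2: at line 3 remove [qtxw] add [rdksv] -> 7 lines: mcik dinor ozsy fry rdksv qfc hct
Hunk 3: at line 1 remove [ozsy,fry] add [ytds] -> 6 lines: mcik dinor ytds rdksv qfc hct
Hunk 4: at line 1 remove [dinor] add [uawvm,xwmmd] -> 7 lines: mcik uawvm xwmmd ytds rdksv qfc hct
Hunk 5: at line 3 remove [ytds,rdksv] add [feexu] -> 6 lines: mcik uawvm xwmmd feexu qfc hct

Answer: mcik
uawvm
xwmmd
feexu
qfc
hct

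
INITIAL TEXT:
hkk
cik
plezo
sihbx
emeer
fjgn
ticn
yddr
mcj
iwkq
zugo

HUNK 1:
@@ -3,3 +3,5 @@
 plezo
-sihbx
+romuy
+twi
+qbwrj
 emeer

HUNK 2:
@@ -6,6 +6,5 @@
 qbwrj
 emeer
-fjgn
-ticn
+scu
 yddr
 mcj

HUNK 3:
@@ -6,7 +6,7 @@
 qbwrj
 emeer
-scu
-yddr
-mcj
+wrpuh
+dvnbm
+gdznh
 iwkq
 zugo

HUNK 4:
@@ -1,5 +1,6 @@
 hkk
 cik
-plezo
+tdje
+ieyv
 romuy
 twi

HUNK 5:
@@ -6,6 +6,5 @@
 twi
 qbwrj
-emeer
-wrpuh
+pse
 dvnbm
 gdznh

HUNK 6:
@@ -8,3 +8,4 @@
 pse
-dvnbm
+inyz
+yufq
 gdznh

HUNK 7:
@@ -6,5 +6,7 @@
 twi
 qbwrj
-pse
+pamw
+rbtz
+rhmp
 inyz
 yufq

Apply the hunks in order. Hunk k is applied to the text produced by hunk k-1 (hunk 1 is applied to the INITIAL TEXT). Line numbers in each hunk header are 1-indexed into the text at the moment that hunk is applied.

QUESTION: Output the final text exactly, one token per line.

Hunk 1: at line 3 remove [sihbx] add [romuy,twi,qbwrj] -> 13 lines: hkk cik plezo romuy twi qbwrj emeer fjgn ticn yddr mcj iwkq zugo
Hunk 2: at line 6 remove [fjgn,ticn] add [scu] -> 12 lines: hkk cik plezo romuy twi qbwrj emeer scu yddr mcj iwkq zugo
Hunk 3: at line 6 remove [scu,yddr,mcj] add [wrpuh,dvnbm,gdznh] -> 12 lines: hkk cik plezo romuy twi qbwrj emeer wrpuh dvnbm gdznh iwkq zugo
Hunk 4: at line 1 remove [plezo] add [tdje,ieyv] -> 13 lines: hkk cik tdje ieyv romuy twi qbwrj emeer wrpuh dvnbm gdznh iwkq zugo
Hunk 5: at line 6 remove [emeer,wrpuh] add [pse] -> 12 lines: hkk cik tdje ieyv romuy twi qbwrj pse dvnbm gdznh iwkq zugo
Hunk 6: at line 8 remove [dvnbm] add [inyz,yufq] -> 13 lines: hkk cik tdje ieyv romuy twi qbwrj pse inyz yufq gdznh iwkq zugo
Hunk 7: at line 6 remove [pse] add [pamw,rbtz,rhmp] -> 15 lines: hkk cik tdje ieyv romuy twi qbwrj pamw rbtz rhmp inyz yufq gdznh iwkq zugo

Answer: hkk
cik
tdje
ieyv
romuy
twi
qbwrj
pamw
rbtz
rhmp
inyz
yufq
gdznh
iwkq
zugo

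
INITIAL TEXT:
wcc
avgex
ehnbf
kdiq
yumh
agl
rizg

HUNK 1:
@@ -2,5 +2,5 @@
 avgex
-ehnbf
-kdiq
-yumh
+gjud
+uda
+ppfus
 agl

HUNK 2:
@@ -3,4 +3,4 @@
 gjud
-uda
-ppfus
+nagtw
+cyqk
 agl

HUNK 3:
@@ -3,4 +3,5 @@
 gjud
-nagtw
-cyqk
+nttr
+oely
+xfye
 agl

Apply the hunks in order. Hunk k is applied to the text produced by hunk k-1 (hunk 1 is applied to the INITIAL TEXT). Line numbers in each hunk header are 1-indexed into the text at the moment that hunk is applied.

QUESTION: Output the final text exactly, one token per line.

Hunk 1: at line 2 remove [ehnbf,kdiq,yumh] add [gjud,uda,ppfus] -> 7 lines: wcc avgex gjud uda ppfus agl rizg
Hunk 2: at line 3 remove [uda,ppfus] add [nagtw,cyqk] -> 7 lines: wcc avgex gjud nagtw cyqk agl rizg
Hunk 3: at line 3 remove [nagtw,cyqk] add [nttr,oely,xfye] -> 8 lines: wcc avgex gjud nttr oely xfye agl rizg

Answer: wcc
avgex
gjud
nttr
oely
xfye
agl
rizg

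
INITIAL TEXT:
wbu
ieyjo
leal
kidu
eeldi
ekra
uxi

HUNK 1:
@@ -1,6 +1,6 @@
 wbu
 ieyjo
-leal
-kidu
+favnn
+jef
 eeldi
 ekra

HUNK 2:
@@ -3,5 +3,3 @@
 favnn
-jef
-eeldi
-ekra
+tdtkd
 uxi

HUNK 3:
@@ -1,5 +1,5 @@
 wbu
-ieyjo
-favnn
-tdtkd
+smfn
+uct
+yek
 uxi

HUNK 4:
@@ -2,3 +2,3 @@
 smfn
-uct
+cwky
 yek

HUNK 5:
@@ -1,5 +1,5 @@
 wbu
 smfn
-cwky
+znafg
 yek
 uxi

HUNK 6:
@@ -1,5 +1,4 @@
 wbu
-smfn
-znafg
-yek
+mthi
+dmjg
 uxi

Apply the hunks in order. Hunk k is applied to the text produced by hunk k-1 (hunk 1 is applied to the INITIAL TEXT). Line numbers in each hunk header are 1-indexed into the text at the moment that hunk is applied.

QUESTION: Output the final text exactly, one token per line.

Hunk 1: at line 1 remove [leal,kidu] add [favnn,jef] -> 7 lines: wbu ieyjo favnn jef eeldi ekra uxi
Hunk 2: at line 3 remove [jef,eeldi,ekra] add [tdtkd] -> 5 lines: wbu ieyjo favnn tdtkd uxi
Hunk 3: at line 1 remove [ieyjo,favnn,tdtkd] add [smfn,uct,yek] -> 5 lines: wbu smfn uct yek uxi
Hunk 4: at line 2 remove [uct] add [cwky] -> 5 lines: wbu smfn cwky yek uxi
Hunk 5: at line 1 remove [cwky] add [znafg] -> 5 lines: wbu smfn znafg yek uxi
Hunk 6: at line 1 remove [smfn,znafg,yek] add [mthi,dmjg] -> 4 lines: wbu mthi dmjg uxi

Answer: wbu
mthi
dmjg
uxi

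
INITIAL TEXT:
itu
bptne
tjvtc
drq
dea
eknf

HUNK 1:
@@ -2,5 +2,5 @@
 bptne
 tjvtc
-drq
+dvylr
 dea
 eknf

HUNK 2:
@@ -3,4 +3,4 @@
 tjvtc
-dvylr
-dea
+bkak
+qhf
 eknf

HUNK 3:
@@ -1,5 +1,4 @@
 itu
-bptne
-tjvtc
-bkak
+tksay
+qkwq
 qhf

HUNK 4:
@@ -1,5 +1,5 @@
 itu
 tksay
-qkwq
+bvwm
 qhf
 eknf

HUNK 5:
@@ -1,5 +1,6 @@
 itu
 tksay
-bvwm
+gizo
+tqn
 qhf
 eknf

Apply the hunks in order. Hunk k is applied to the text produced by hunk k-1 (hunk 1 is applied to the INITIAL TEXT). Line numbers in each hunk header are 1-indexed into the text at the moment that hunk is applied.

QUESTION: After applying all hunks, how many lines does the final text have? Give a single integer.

Answer: 6

Derivation:
Hunk 1: at line 2 remove [drq] add [dvylr] -> 6 lines: itu bptne tjvtc dvylr dea eknf
Hunk 2: at line 3 remove [dvylr,dea] add [bkak,qhf] -> 6 lines: itu bptne tjvtc bkak qhf eknf
Hunk 3: at line 1 remove [bptne,tjvtc,bkak] add [tksay,qkwq] -> 5 lines: itu tksay qkwq qhf eknf
Hunk 4: at line 1 remove [qkwq] add [bvwm] -> 5 lines: itu tksay bvwm qhf eknf
Hunk 5: at line 1 remove [bvwm] add [gizo,tqn] -> 6 lines: itu tksay gizo tqn qhf eknf
Final line count: 6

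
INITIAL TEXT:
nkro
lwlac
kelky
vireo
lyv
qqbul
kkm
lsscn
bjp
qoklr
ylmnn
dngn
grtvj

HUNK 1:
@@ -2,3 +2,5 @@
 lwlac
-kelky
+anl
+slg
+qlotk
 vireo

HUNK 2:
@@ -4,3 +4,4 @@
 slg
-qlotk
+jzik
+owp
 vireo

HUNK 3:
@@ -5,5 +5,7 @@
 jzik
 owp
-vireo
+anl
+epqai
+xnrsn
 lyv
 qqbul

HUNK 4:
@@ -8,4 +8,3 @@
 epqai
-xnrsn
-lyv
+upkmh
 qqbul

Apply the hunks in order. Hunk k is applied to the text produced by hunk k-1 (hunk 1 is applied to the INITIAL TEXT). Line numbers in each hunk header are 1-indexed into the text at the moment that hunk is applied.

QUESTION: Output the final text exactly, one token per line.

Hunk 1: at line 2 remove [kelky] add [anl,slg,qlotk] -> 15 lines: nkro lwlac anl slg qlotk vireo lyv qqbul kkm lsscn bjp qoklr ylmnn dngn grtvj
Hunk 2: at line 4 remove [qlotk] add [jzik,owp] -> 16 lines: nkro lwlac anl slg jzik owp vireo lyv qqbul kkm lsscn bjp qoklr ylmnn dngn grtvj
Hunk 3: at line 5 remove [vireo] add [anl,epqai,xnrsn] -> 18 lines: nkro lwlac anl slg jzik owp anl epqai xnrsn lyv qqbul kkm lsscn bjp qoklr ylmnn dngn grtvj
Hunk 4: at line 8 remove [xnrsn,lyv] add [upkmh] -> 17 lines: nkro lwlac anl slg jzik owp anl epqai upkmh qqbul kkm lsscn bjp qoklr ylmnn dngn grtvj

Answer: nkro
lwlac
anl
slg
jzik
owp
anl
epqai
upkmh
qqbul
kkm
lsscn
bjp
qoklr
ylmnn
dngn
grtvj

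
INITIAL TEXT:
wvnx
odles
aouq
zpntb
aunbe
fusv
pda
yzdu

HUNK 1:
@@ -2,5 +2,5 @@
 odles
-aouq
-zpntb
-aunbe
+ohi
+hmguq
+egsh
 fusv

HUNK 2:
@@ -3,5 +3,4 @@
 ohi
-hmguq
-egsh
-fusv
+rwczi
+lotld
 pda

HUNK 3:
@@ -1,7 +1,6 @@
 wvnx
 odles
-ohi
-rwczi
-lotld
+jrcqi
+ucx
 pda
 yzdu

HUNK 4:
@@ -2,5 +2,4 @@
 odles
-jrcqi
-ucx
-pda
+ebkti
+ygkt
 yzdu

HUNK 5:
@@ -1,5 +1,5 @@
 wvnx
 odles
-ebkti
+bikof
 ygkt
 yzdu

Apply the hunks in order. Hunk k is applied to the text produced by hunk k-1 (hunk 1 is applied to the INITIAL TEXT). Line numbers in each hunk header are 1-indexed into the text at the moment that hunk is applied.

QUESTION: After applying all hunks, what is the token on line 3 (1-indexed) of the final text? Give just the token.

Hunk 1: at line 2 remove [aouq,zpntb,aunbe] add [ohi,hmguq,egsh] -> 8 lines: wvnx odles ohi hmguq egsh fusv pda yzdu
Hunk 2: at line 3 remove [hmguq,egsh,fusv] add [rwczi,lotld] -> 7 lines: wvnx odles ohi rwczi lotld pda yzdu
Hunk 3: at line 1 remove [ohi,rwczi,lotld] add [jrcqi,ucx] -> 6 lines: wvnx odles jrcqi ucx pda yzdu
Hunk 4: at line 2 remove [jrcqi,ucx,pda] add [ebkti,ygkt] -> 5 lines: wvnx odles ebkti ygkt yzdu
Hunk 5: at line 1 remove [ebkti] add [bikof] -> 5 lines: wvnx odles bikof ygkt yzdu
Final line 3: bikof

Answer: bikof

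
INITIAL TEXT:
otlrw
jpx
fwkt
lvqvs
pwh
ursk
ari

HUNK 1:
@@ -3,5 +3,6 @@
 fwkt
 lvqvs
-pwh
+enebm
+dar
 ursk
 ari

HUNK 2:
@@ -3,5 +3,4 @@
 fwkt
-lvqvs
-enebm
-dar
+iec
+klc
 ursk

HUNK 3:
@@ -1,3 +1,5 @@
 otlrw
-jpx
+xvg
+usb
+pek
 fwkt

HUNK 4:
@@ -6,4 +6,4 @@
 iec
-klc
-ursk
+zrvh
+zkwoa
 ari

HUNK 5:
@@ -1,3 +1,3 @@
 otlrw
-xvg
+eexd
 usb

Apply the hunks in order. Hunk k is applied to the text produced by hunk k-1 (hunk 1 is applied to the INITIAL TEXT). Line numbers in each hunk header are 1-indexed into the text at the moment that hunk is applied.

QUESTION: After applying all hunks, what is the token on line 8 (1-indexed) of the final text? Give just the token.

Hunk 1: at line 3 remove [pwh] add [enebm,dar] -> 8 lines: otlrw jpx fwkt lvqvs enebm dar ursk ari
Hunk 2: at line 3 remove [lvqvs,enebm,dar] add [iec,klc] -> 7 lines: otlrw jpx fwkt iec klc ursk ari
Hunk 3: at line 1 remove [jpx] add [xvg,usb,pek] -> 9 lines: otlrw xvg usb pek fwkt iec klc ursk ari
Hunk 4: at line 6 remove [klc,ursk] add [zrvh,zkwoa] -> 9 lines: otlrw xvg usb pek fwkt iec zrvh zkwoa ari
Hunk 5: at line 1 remove [xvg] add [eexd] -> 9 lines: otlrw eexd usb pek fwkt iec zrvh zkwoa ari
Final line 8: zkwoa

Answer: zkwoa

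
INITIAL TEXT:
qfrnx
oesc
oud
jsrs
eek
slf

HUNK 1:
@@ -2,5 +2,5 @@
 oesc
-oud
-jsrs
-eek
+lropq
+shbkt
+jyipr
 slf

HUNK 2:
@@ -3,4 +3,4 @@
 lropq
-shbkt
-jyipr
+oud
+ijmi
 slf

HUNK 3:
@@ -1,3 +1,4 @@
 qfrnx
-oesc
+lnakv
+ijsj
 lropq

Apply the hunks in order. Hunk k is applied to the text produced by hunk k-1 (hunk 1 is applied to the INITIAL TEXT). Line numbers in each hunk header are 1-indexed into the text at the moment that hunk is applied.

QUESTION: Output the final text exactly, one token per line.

Hunk 1: at line 2 remove [oud,jsrs,eek] add [lropq,shbkt,jyipr] -> 6 lines: qfrnx oesc lropq shbkt jyipr slf
Hunk 2: at line 3 remove [shbkt,jyipr] add [oud,ijmi] -> 6 lines: qfrnx oesc lropq oud ijmi slf
Hunk 3: at line 1 remove [oesc] add [lnakv,ijsj] -> 7 lines: qfrnx lnakv ijsj lropq oud ijmi slf

Answer: qfrnx
lnakv
ijsj
lropq
oud
ijmi
slf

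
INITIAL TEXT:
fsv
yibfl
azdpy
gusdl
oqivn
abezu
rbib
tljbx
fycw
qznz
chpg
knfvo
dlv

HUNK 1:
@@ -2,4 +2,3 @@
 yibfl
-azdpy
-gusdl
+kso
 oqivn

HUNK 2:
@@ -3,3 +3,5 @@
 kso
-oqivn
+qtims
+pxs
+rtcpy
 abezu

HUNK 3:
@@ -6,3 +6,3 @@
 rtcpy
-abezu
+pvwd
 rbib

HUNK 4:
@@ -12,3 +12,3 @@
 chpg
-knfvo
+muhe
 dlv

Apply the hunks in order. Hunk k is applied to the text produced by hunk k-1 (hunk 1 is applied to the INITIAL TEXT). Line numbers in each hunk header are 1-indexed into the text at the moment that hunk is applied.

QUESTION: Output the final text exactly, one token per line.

Hunk 1: at line 2 remove [azdpy,gusdl] add [kso] -> 12 lines: fsv yibfl kso oqivn abezu rbib tljbx fycw qznz chpg knfvo dlv
Hunk 2: at line 3 remove [oqivn] add [qtims,pxs,rtcpy] -> 14 lines: fsv yibfl kso qtims pxs rtcpy abezu rbib tljbx fycw qznz chpg knfvo dlv
Hunk 3: at line 6 remove [abezu] add [pvwd] -> 14 lines: fsv yibfl kso qtims pxs rtcpy pvwd rbib tljbx fycw qznz chpg knfvo dlv
Hunk 4: at line 12 remove [knfvo] add [muhe] -> 14 lines: fsv yibfl kso qtims pxs rtcpy pvwd rbib tljbx fycw qznz chpg muhe dlv

Answer: fsv
yibfl
kso
qtims
pxs
rtcpy
pvwd
rbib
tljbx
fycw
qznz
chpg
muhe
dlv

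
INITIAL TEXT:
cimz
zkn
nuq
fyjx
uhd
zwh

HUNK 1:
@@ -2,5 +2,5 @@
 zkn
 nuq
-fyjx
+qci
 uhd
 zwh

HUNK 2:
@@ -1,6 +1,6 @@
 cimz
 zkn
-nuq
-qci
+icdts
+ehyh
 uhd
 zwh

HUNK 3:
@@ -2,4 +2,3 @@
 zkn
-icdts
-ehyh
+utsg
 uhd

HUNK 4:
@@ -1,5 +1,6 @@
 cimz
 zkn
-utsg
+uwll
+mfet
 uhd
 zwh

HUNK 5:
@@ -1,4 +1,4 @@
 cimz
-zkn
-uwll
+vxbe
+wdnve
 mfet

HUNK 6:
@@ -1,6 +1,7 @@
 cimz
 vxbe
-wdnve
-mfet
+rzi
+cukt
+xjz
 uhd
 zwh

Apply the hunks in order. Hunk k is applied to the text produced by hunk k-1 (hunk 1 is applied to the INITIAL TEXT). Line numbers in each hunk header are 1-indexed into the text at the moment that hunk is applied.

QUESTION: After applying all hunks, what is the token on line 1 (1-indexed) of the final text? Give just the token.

Answer: cimz

Derivation:
Hunk 1: at line 2 remove [fyjx] add [qci] -> 6 lines: cimz zkn nuq qci uhd zwh
Hunk 2: at line 1 remove [nuq,qci] add [icdts,ehyh] -> 6 lines: cimz zkn icdts ehyh uhd zwh
Hunk 3: at line 2 remove [icdts,ehyh] add [utsg] -> 5 lines: cimz zkn utsg uhd zwh
Hunk 4: at line 1 remove [utsg] add [uwll,mfet] -> 6 lines: cimz zkn uwll mfet uhd zwh
Hunk 5: at line 1 remove [zkn,uwll] add [vxbe,wdnve] -> 6 lines: cimz vxbe wdnve mfet uhd zwh
Hunk 6: at line 1 remove [wdnve,mfet] add [rzi,cukt,xjz] -> 7 lines: cimz vxbe rzi cukt xjz uhd zwh
Final line 1: cimz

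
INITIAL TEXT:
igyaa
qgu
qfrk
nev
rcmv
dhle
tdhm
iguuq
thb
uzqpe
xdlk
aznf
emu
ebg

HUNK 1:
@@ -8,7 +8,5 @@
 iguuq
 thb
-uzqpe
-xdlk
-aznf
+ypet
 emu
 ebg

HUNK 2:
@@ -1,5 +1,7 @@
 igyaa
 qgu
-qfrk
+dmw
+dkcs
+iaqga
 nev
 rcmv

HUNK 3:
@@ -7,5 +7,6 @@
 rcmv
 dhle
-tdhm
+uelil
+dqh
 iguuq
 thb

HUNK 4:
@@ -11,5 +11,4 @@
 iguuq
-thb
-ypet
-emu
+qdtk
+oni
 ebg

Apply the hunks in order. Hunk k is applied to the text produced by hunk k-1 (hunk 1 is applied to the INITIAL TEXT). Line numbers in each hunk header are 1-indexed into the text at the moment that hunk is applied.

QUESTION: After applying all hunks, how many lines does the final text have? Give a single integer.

Hunk 1: at line 8 remove [uzqpe,xdlk,aznf] add [ypet] -> 12 lines: igyaa qgu qfrk nev rcmv dhle tdhm iguuq thb ypet emu ebg
Hunk 2: at line 1 remove [qfrk] add [dmw,dkcs,iaqga] -> 14 lines: igyaa qgu dmw dkcs iaqga nev rcmv dhle tdhm iguuq thb ypet emu ebg
Hunk 3: at line 7 remove [tdhm] add [uelil,dqh] -> 15 lines: igyaa qgu dmw dkcs iaqga nev rcmv dhle uelil dqh iguuq thb ypet emu ebg
Hunk 4: at line 11 remove [thb,ypet,emu] add [qdtk,oni] -> 14 lines: igyaa qgu dmw dkcs iaqga nev rcmv dhle uelil dqh iguuq qdtk oni ebg
Final line count: 14

Answer: 14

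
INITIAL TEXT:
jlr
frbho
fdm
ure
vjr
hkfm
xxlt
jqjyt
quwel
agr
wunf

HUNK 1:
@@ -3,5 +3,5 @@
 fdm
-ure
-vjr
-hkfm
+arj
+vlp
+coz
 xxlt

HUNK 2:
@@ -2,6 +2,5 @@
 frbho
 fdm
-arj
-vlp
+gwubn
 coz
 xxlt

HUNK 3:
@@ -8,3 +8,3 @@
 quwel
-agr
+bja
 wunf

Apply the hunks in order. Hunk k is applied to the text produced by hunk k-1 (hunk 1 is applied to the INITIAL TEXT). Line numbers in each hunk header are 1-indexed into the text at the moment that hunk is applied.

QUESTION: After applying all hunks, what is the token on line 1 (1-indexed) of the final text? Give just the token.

Hunk 1: at line 3 remove [ure,vjr,hkfm] add [arj,vlp,coz] -> 11 lines: jlr frbho fdm arj vlp coz xxlt jqjyt quwel agr wunf
Hunk 2: at line 2 remove [arj,vlp] add [gwubn] -> 10 lines: jlr frbho fdm gwubn coz xxlt jqjyt quwel agr wunf
Hunk 3: at line 8 remove [agr] add [bja] -> 10 lines: jlr frbho fdm gwubn coz xxlt jqjyt quwel bja wunf
Final line 1: jlr

Answer: jlr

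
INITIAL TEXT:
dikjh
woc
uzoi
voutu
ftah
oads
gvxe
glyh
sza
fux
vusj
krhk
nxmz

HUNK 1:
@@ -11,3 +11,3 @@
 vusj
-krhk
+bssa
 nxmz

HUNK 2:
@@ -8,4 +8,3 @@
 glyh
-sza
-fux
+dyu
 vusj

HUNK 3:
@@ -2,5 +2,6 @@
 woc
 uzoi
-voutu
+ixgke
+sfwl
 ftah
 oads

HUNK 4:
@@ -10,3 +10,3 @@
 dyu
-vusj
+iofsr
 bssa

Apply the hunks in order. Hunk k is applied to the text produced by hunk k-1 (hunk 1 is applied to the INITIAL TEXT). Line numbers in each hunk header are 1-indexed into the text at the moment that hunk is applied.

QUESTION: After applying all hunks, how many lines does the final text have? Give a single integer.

Answer: 13

Derivation:
Hunk 1: at line 11 remove [krhk] add [bssa] -> 13 lines: dikjh woc uzoi voutu ftah oads gvxe glyh sza fux vusj bssa nxmz
Hunk 2: at line 8 remove [sza,fux] add [dyu] -> 12 lines: dikjh woc uzoi voutu ftah oads gvxe glyh dyu vusj bssa nxmz
Hunk 3: at line 2 remove [voutu] add [ixgke,sfwl] -> 13 lines: dikjh woc uzoi ixgke sfwl ftah oads gvxe glyh dyu vusj bssa nxmz
Hunk 4: at line 10 remove [vusj] add [iofsr] -> 13 lines: dikjh woc uzoi ixgke sfwl ftah oads gvxe glyh dyu iofsr bssa nxmz
Final line count: 13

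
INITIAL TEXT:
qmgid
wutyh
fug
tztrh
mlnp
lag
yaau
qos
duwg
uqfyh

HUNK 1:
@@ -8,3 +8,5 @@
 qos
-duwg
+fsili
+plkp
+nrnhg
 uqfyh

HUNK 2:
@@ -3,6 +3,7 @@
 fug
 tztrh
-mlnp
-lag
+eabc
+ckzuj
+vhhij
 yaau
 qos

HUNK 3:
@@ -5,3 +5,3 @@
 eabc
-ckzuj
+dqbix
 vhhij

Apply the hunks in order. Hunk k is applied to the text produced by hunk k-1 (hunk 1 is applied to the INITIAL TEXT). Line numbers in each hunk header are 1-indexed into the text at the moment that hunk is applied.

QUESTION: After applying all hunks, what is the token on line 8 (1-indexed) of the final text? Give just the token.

Hunk 1: at line 8 remove [duwg] add [fsili,plkp,nrnhg] -> 12 lines: qmgid wutyh fug tztrh mlnp lag yaau qos fsili plkp nrnhg uqfyh
Hunk 2: at line 3 remove [mlnp,lag] add [eabc,ckzuj,vhhij] -> 13 lines: qmgid wutyh fug tztrh eabc ckzuj vhhij yaau qos fsili plkp nrnhg uqfyh
Hunk 3: at line 5 remove [ckzuj] add [dqbix] -> 13 lines: qmgid wutyh fug tztrh eabc dqbix vhhij yaau qos fsili plkp nrnhg uqfyh
Final line 8: yaau

Answer: yaau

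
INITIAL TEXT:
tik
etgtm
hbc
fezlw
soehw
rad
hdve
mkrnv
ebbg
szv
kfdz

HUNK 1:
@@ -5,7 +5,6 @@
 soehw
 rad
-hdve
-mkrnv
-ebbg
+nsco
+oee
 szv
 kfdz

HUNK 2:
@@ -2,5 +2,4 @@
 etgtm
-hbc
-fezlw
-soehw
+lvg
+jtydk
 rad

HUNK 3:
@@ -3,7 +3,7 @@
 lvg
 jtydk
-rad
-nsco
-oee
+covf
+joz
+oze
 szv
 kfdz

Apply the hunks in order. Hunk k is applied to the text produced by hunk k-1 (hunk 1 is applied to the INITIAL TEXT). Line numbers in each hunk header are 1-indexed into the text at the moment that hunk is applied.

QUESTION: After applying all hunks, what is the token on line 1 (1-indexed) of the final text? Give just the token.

Hunk 1: at line 5 remove [hdve,mkrnv,ebbg] add [nsco,oee] -> 10 lines: tik etgtm hbc fezlw soehw rad nsco oee szv kfdz
Hunk 2: at line 2 remove [hbc,fezlw,soehw] add [lvg,jtydk] -> 9 lines: tik etgtm lvg jtydk rad nsco oee szv kfdz
Hunk 3: at line 3 remove [rad,nsco,oee] add [covf,joz,oze] -> 9 lines: tik etgtm lvg jtydk covf joz oze szv kfdz
Final line 1: tik

Answer: tik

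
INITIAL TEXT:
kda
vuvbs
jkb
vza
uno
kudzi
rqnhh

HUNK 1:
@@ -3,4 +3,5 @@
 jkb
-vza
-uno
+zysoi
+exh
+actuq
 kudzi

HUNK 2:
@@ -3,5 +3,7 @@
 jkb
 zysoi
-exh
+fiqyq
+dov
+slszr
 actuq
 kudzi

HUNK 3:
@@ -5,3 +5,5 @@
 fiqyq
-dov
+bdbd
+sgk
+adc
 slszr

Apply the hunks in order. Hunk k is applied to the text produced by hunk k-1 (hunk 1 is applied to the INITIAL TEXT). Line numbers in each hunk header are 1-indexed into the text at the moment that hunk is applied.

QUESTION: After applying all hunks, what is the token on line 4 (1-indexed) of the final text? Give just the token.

Hunk 1: at line 3 remove [vza,uno] add [zysoi,exh,actuq] -> 8 lines: kda vuvbs jkb zysoi exh actuq kudzi rqnhh
Hunk 2: at line 3 remove [exh] add [fiqyq,dov,slszr] -> 10 lines: kda vuvbs jkb zysoi fiqyq dov slszr actuq kudzi rqnhh
Hunk 3: at line 5 remove [dov] add [bdbd,sgk,adc] -> 12 lines: kda vuvbs jkb zysoi fiqyq bdbd sgk adc slszr actuq kudzi rqnhh
Final line 4: zysoi

Answer: zysoi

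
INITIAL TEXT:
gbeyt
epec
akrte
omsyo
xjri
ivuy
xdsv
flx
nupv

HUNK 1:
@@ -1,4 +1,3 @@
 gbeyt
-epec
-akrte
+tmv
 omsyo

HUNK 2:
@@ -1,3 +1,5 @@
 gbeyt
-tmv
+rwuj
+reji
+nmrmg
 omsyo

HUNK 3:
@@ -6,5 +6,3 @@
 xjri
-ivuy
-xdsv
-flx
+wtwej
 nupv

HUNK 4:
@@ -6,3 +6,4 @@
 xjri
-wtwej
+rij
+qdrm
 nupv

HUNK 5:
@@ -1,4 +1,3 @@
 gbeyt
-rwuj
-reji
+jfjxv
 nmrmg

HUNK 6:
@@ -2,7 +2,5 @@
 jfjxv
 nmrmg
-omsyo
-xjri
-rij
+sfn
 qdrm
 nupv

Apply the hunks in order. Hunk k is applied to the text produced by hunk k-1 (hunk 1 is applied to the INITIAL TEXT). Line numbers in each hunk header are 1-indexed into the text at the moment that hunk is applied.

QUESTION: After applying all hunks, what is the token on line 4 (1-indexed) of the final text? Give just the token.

Answer: sfn

Derivation:
Hunk 1: at line 1 remove [epec,akrte] add [tmv] -> 8 lines: gbeyt tmv omsyo xjri ivuy xdsv flx nupv
Hunk 2: at line 1 remove [tmv] add [rwuj,reji,nmrmg] -> 10 lines: gbeyt rwuj reji nmrmg omsyo xjri ivuy xdsv flx nupv
Hunk 3: at line 6 remove [ivuy,xdsv,flx] add [wtwej] -> 8 lines: gbeyt rwuj reji nmrmg omsyo xjri wtwej nupv
Hunk 4: at line 6 remove [wtwej] add [rij,qdrm] -> 9 lines: gbeyt rwuj reji nmrmg omsyo xjri rij qdrm nupv
Hunk 5: at line 1 remove [rwuj,reji] add [jfjxv] -> 8 lines: gbeyt jfjxv nmrmg omsyo xjri rij qdrm nupv
Hunk 6: at line 2 remove [omsyo,xjri,rij] add [sfn] -> 6 lines: gbeyt jfjxv nmrmg sfn qdrm nupv
Final line 4: sfn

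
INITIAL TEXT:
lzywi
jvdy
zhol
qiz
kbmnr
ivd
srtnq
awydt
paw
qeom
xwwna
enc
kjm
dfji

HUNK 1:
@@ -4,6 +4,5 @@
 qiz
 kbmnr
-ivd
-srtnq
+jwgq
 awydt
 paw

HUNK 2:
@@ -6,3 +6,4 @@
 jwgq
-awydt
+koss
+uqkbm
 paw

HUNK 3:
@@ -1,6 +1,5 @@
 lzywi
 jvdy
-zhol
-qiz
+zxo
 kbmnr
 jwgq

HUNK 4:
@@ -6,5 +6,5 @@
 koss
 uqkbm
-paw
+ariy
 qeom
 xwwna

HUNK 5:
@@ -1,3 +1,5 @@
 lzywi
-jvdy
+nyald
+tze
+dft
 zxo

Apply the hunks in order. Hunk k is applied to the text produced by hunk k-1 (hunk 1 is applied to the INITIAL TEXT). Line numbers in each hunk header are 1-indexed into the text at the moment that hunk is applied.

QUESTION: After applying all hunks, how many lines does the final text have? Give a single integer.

Hunk 1: at line 4 remove [ivd,srtnq] add [jwgq] -> 13 lines: lzywi jvdy zhol qiz kbmnr jwgq awydt paw qeom xwwna enc kjm dfji
Hunk 2: at line 6 remove [awydt] add [koss,uqkbm] -> 14 lines: lzywi jvdy zhol qiz kbmnr jwgq koss uqkbm paw qeom xwwna enc kjm dfji
Hunk 3: at line 1 remove [zhol,qiz] add [zxo] -> 13 lines: lzywi jvdy zxo kbmnr jwgq koss uqkbm paw qeom xwwna enc kjm dfji
Hunk 4: at line 6 remove [paw] add [ariy] -> 13 lines: lzywi jvdy zxo kbmnr jwgq koss uqkbm ariy qeom xwwna enc kjm dfji
Hunk 5: at line 1 remove [jvdy] add [nyald,tze,dft] -> 15 lines: lzywi nyald tze dft zxo kbmnr jwgq koss uqkbm ariy qeom xwwna enc kjm dfji
Final line count: 15

Answer: 15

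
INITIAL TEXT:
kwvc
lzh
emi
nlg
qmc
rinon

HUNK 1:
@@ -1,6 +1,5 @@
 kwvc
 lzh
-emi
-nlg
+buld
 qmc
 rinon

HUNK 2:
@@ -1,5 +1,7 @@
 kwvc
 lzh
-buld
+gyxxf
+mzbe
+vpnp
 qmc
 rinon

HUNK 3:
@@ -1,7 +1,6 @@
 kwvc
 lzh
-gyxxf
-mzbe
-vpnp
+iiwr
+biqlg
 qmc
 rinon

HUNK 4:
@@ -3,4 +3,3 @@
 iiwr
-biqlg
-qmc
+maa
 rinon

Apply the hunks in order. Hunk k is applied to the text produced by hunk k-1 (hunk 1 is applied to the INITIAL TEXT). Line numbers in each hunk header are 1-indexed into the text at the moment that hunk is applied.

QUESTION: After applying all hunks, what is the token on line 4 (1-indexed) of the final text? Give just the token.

Answer: maa

Derivation:
Hunk 1: at line 1 remove [emi,nlg] add [buld] -> 5 lines: kwvc lzh buld qmc rinon
Hunk 2: at line 1 remove [buld] add [gyxxf,mzbe,vpnp] -> 7 lines: kwvc lzh gyxxf mzbe vpnp qmc rinon
Hunk 3: at line 1 remove [gyxxf,mzbe,vpnp] add [iiwr,biqlg] -> 6 lines: kwvc lzh iiwr biqlg qmc rinon
Hunk 4: at line 3 remove [biqlg,qmc] add [maa] -> 5 lines: kwvc lzh iiwr maa rinon
Final line 4: maa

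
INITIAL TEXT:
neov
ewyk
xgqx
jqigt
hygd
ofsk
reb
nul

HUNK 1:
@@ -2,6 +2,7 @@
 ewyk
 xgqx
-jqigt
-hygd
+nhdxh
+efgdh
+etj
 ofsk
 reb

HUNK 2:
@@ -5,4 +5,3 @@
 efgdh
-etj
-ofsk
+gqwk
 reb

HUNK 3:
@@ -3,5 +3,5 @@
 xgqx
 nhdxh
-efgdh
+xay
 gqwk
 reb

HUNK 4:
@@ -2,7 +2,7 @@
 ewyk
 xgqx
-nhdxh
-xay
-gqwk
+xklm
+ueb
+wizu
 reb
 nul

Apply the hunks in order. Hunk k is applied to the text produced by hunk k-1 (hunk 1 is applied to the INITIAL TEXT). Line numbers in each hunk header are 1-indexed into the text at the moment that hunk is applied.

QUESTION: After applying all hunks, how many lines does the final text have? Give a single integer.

Answer: 8

Derivation:
Hunk 1: at line 2 remove [jqigt,hygd] add [nhdxh,efgdh,etj] -> 9 lines: neov ewyk xgqx nhdxh efgdh etj ofsk reb nul
Hunk 2: at line 5 remove [etj,ofsk] add [gqwk] -> 8 lines: neov ewyk xgqx nhdxh efgdh gqwk reb nul
Hunk 3: at line 3 remove [efgdh] add [xay] -> 8 lines: neov ewyk xgqx nhdxh xay gqwk reb nul
Hunk 4: at line 2 remove [nhdxh,xay,gqwk] add [xklm,ueb,wizu] -> 8 lines: neov ewyk xgqx xklm ueb wizu reb nul
Final line count: 8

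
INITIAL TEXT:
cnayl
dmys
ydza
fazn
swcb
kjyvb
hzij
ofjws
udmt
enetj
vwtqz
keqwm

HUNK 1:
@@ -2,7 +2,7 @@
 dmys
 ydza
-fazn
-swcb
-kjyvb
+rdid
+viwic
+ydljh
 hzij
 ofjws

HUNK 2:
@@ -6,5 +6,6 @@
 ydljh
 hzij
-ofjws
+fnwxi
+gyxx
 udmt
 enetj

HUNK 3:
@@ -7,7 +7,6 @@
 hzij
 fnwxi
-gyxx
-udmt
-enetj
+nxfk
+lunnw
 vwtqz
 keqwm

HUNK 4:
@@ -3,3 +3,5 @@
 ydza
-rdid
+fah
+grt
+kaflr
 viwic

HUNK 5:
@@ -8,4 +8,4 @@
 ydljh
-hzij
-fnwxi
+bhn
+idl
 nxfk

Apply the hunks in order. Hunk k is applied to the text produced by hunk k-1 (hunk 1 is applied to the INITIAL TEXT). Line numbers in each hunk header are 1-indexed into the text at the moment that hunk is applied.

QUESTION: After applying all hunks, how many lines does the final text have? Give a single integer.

Answer: 14

Derivation:
Hunk 1: at line 2 remove [fazn,swcb,kjyvb] add [rdid,viwic,ydljh] -> 12 lines: cnayl dmys ydza rdid viwic ydljh hzij ofjws udmt enetj vwtqz keqwm
Hunk 2: at line 6 remove [ofjws] add [fnwxi,gyxx] -> 13 lines: cnayl dmys ydza rdid viwic ydljh hzij fnwxi gyxx udmt enetj vwtqz keqwm
Hunk 3: at line 7 remove [gyxx,udmt,enetj] add [nxfk,lunnw] -> 12 lines: cnayl dmys ydza rdid viwic ydljh hzij fnwxi nxfk lunnw vwtqz keqwm
Hunk 4: at line 3 remove [rdid] add [fah,grt,kaflr] -> 14 lines: cnayl dmys ydza fah grt kaflr viwic ydljh hzij fnwxi nxfk lunnw vwtqz keqwm
Hunk 5: at line 8 remove [hzij,fnwxi] add [bhn,idl] -> 14 lines: cnayl dmys ydza fah grt kaflr viwic ydljh bhn idl nxfk lunnw vwtqz keqwm
Final line count: 14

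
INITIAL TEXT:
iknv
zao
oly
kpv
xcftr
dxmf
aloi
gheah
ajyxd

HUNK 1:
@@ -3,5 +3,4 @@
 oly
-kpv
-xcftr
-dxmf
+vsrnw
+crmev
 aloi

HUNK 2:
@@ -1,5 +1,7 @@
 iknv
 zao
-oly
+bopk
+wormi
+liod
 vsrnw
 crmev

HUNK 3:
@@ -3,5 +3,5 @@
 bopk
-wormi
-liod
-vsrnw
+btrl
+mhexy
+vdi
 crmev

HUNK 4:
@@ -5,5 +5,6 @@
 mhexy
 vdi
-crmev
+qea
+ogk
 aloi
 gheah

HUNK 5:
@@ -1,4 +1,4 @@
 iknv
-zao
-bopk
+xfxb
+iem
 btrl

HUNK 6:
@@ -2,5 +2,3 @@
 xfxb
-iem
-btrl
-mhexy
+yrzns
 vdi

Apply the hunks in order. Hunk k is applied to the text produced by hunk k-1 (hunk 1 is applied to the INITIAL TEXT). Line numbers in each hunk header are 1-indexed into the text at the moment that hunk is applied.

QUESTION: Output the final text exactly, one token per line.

Hunk 1: at line 3 remove [kpv,xcftr,dxmf] add [vsrnw,crmev] -> 8 lines: iknv zao oly vsrnw crmev aloi gheah ajyxd
Hunk 2: at line 1 remove [oly] add [bopk,wormi,liod] -> 10 lines: iknv zao bopk wormi liod vsrnw crmev aloi gheah ajyxd
Hunk 3: at line 3 remove [wormi,liod,vsrnw] add [btrl,mhexy,vdi] -> 10 lines: iknv zao bopk btrl mhexy vdi crmev aloi gheah ajyxd
Hunk 4: at line 5 remove [crmev] add [qea,ogk] -> 11 lines: iknv zao bopk btrl mhexy vdi qea ogk aloi gheah ajyxd
Hunk 5: at line 1 remove [zao,bopk] add [xfxb,iem] -> 11 lines: iknv xfxb iem btrl mhexy vdi qea ogk aloi gheah ajyxd
Hunk 6: at line 2 remove [iem,btrl,mhexy] add [yrzns] -> 9 lines: iknv xfxb yrzns vdi qea ogk aloi gheah ajyxd

Answer: iknv
xfxb
yrzns
vdi
qea
ogk
aloi
gheah
ajyxd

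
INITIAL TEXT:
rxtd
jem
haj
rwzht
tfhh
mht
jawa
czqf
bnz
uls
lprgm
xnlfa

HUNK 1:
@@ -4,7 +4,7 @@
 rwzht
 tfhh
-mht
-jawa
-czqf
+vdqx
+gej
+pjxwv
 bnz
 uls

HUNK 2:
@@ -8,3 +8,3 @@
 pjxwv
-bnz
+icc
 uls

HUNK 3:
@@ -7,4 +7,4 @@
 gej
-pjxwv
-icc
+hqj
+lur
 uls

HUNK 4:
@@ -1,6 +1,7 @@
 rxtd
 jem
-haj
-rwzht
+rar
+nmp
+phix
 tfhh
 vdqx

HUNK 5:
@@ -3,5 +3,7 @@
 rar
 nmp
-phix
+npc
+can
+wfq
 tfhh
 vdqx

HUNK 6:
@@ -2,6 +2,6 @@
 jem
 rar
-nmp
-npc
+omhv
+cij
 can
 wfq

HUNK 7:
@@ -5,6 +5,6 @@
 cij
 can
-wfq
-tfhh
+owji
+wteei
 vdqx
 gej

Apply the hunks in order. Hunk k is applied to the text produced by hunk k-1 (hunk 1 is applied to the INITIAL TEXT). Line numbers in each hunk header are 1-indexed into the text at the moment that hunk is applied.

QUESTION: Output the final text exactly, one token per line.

Hunk 1: at line 4 remove [mht,jawa,czqf] add [vdqx,gej,pjxwv] -> 12 lines: rxtd jem haj rwzht tfhh vdqx gej pjxwv bnz uls lprgm xnlfa
Hunk 2: at line 8 remove [bnz] add [icc] -> 12 lines: rxtd jem haj rwzht tfhh vdqx gej pjxwv icc uls lprgm xnlfa
Hunk 3: at line 7 remove [pjxwv,icc] add [hqj,lur] -> 12 lines: rxtd jem haj rwzht tfhh vdqx gej hqj lur uls lprgm xnlfa
Hunk 4: at line 1 remove [haj,rwzht] add [rar,nmp,phix] -> 13 lines: rxtd jem rar nmp phix tfhh vdqx gej hqj lur uls lprgm xnlfa
Hunk 5: at line 3 remove [phix] add [npc,can,wfq] -> 15 lines: rxtd jem rar nmp npc can wfq tfhh vdqx gej hqj lur uls lprgm xnlfa
Hunk 6: at line 2 remove [nmp,npc] add [omhv,cij] -> 15 lines: rxtd jem rar omhv cij can wfq tfhh vdqx gej hqj lur uls lprgm xnlfa
Hunk 7: at line 5 remove [wfq,tfhh] add [owji,wteei] -> 15 lines: rxtd jem rar omhv cij can owji wteei vdqx gej hqj lur uls lprgm xnlfa

Answer: rxtd
jem
rar
omhv
cij
can
owji
wteei
vdqx
gej
hqj
lur
uls
lprgm
xnlfa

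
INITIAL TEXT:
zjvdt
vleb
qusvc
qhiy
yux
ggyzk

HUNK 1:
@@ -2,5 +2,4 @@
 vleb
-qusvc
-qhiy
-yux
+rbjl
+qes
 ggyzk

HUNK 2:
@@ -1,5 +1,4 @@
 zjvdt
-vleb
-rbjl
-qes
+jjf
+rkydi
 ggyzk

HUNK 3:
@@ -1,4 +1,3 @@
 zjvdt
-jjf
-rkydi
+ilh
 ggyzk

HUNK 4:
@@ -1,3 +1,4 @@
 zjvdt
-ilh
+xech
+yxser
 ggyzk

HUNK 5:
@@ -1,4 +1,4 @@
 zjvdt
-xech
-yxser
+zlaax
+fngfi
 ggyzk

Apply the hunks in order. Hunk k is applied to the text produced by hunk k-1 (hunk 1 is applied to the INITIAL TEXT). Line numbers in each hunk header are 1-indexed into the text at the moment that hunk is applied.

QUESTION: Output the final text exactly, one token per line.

Hunk 1: at line 2 remove [qusvc,qhiy,yux] add [rbjl,qes] -> 5 lines: zjvdt vleb rbjl qes ggyzk
Hunk 2: at line 1 remove [vleb,rbjl,qes] add [jjf,rkydi] -> 4 lines: zjvdt jjf rkydi ggyzk
Hunk 3: at line 1 remove [jjf,rkydi] add [ilh] -> 3 lines: zjvdt ilh ggyzk
Hunk 4: at line 1 remove [ilh] add [xech,yxser] -> 4 lines: zjvdt xech yxser ggyzk
Hunk 5: at line 1 remove [xech,yxser] add [zlaax,fngfi] -> 4 lines: zjvdt zlaax fngfi ggyzk

Answer: zjvdt
zlaax
fngfi
ggyzk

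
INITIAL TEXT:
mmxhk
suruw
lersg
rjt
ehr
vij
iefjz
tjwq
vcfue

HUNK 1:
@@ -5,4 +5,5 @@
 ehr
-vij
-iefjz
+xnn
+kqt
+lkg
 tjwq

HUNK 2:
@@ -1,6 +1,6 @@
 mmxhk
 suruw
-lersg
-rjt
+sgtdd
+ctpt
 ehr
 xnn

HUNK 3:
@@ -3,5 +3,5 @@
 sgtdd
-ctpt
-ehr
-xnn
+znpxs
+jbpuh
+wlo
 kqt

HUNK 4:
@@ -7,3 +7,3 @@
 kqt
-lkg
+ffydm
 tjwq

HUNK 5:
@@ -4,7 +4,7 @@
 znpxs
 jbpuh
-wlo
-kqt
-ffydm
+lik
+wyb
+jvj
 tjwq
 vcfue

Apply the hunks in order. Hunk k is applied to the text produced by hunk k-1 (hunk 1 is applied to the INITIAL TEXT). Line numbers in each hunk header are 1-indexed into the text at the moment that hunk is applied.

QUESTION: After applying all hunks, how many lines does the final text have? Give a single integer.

Answer: 10

Derivation:
Hunk 1: at line 5 remove [vij,iefjz] add [xnn,kqt,lkg] -> 10 lines: mmxhk suruw lersg rjt ehr xnn kqt lkg tjwq vcfue
Hunk 2: at line 1 remove [lersg,rjt] add [sgtdd,ctpt] -> 10 lines: mmxhk suruw sgtdd ctpt ehr xnn kqt lkg tjwq vcfue
Hunk 3: at line 3 remove [ctpt,ehr,xnn] add [znpxs,jbpuh,wlo] -> 10 lines: mmxhk suruw sgtdd znpxs jbpuh wlo kqt lkg tjwq vcfue
Hunk 4: at line 7 remove [lkg] add [ffydm] -> 10 lines: mmxhk suruw sgtdd znpxs jbpuh wlo kqt ffydm tjwq vcfue
Hunk 5: at line 4 remove [wlo,kqt,ffydm] add [lik,wyb,jvj] -> 10 lines: mmxhk suruw sgtdd znpxs jbpuh lik wyb jvj tjwq vcfue
Final line count: 10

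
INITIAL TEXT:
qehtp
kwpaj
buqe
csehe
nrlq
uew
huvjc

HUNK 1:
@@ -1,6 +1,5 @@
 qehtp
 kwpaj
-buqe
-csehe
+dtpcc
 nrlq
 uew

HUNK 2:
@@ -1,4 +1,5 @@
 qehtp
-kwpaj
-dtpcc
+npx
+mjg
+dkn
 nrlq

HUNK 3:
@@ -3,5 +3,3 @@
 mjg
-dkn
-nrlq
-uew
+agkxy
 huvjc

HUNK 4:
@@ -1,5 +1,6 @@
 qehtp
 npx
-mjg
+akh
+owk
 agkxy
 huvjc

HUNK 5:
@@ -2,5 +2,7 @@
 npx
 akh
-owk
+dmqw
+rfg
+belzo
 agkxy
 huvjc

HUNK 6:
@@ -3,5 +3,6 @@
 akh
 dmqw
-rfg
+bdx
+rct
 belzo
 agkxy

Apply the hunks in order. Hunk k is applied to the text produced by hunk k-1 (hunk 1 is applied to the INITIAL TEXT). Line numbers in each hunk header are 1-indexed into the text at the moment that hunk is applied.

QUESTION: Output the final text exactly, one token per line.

Hunk 1: at line 1 remove [buqe,csehe] add [dtpcc] -> 6 lines: qehtp kwpaj dtpcc nrlq uew huvjc
Hunk 2: at line 1 remove [kwpaj,dtpcc] add [npx,mjg,dkn] -> 7 lines: qehtp npx mjg dkn nrlq uew huvjc
Hunk 3: at line 3 remove [dkn,nrlq,uew] add [agkxy] -> 5 lines: qehtp npx mjg agkxy huvjc
Hunk 4: at line 1 remove [mjg] add [akh,owk] -> 6 lines: qehtp npx akh owk agkxy huvjc
Hunk 5: at line 2 remove [owk] add [dmqw,rfg,belzo] -> 8 lines: qehtp npx akh dmqw rfg belzo agkxy huvjc
Hunk 6: at line 3 remove [rfg] add [bdx,rct] -> 9 lines: qehtp npx akh dmqw bdx rct belzo agkxy huvjc

Answer: qehtp
npx
akh
dmqw
bdx
rct
belzo
agkxy
huvjc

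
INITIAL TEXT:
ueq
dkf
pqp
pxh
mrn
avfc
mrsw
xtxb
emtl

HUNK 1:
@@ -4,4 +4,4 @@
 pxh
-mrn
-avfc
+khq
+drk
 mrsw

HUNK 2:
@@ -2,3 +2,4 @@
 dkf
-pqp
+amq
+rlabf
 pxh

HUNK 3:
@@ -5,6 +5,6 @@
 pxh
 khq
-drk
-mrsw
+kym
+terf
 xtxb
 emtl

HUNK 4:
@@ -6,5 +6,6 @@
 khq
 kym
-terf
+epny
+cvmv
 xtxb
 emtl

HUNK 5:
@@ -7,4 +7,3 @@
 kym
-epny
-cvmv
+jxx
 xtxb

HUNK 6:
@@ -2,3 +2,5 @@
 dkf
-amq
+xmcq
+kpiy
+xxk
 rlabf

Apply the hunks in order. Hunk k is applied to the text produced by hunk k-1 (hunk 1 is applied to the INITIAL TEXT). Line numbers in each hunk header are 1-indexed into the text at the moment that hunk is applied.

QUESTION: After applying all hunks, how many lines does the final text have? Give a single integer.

Hunk 1: at line 4 remove [mrn,avfc] add [khq,drk] -> 9 lines: ueq dkf pqp pxh khq drk mrsw xtxb emtl
Hunk 2: at line 2 remove [pqp] add [amq,rlabf] -> 10 lines: ueq dkf amq rlabf pxh khq drk mrsw xtxb emtl
Hunk 3: at line 5 remove [drk,mrsw] add [kym,terf] -> 10 lines: ueq dkf amq rlabf pxh khq kym terf xtxb emtl
Hunk 4: at line 6 remove [terf] add [epny,cvmv] -> 11 lines: ueq dkf amq rlabf pxh khq kym epny cvmv xtxb emtl
Hunk 5: at line 7 remove [epny,cvmv] add [jxx] -> 10 lines: ueq dkf amq rlabf pxh khq kym jxx xtxb emtl
Hunk 6: at line 2 remove [amq] add [xmcq,kpiy,xxk] -> 12 lines: ueq dkf xmcq kpiy xxk rlabf pxh khq kym jxx xtxb emtl
Final line count: 12

Answer: 12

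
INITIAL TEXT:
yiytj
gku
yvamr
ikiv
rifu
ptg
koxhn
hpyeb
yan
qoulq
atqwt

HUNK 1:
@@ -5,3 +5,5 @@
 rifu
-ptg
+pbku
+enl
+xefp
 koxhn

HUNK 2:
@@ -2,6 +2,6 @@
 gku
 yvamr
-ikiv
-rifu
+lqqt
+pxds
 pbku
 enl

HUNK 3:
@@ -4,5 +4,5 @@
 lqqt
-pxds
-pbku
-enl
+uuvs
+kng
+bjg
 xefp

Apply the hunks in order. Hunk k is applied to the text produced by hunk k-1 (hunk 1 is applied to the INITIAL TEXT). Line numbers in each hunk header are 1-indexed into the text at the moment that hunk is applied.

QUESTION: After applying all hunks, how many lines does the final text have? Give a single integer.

Hunk 1: at line 5 remove [ptg] add [pbku,enl,xefp] -> 13 lines: yiytj gku yvamr ikiv rifu pbku enl xefp koxhn hpyeb yan qoulq atqwt
Hunk 2: at line 2 remove [ikiv,rifu] add [lqqt,pxds] -> 13 lines: yiytj gku yvamr lqqt pxds pbku enl xefp koxhn hpyeb yan qoulq atqwt
Hunk 3: at line 4 remove [pxds,pbku,enl] add [uuvs,kng,bjg] -> 13 lines: yiytj gku yvamr lqqt uuvs kng bjg xefp koxhn hpyeb yan qoulq atqwt
Final line count: 13

Answer: 13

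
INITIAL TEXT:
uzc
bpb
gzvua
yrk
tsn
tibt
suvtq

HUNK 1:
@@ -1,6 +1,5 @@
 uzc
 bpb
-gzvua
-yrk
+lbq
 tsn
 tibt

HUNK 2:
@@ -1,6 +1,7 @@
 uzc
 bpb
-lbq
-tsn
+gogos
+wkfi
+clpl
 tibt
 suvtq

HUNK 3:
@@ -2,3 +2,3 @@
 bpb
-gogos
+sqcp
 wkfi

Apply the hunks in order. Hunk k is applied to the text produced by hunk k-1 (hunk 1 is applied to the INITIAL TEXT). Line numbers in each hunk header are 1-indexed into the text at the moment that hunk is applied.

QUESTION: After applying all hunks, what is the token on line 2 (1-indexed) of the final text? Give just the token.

Hunk 1: at line 1 remove [gzvua,yrk] add [lbq] -> 6 lines: uzc bpb lbq tsn tibt suvtq
Hunk 2: at line 1 remove [lbq,tsn] add [gogos,wkfi,clpl] -> 7 lines: uzc bpb gogos wkfi clpl tibt suvtq
Hunk 3: at line 2 remove [gogos] add [sqcp] -> 7 lines: uzc bpb sqcp wkfi clpl tibt suvtq
Final line 2: bpb

Answer: bpb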